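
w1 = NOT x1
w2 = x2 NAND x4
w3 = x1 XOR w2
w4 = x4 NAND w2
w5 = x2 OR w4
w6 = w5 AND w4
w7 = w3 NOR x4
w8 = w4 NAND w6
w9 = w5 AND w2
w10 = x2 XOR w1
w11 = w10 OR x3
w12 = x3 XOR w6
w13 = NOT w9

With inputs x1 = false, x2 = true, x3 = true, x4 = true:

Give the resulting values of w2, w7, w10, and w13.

w2 = false  w7 = false  w10 = false  w13 = true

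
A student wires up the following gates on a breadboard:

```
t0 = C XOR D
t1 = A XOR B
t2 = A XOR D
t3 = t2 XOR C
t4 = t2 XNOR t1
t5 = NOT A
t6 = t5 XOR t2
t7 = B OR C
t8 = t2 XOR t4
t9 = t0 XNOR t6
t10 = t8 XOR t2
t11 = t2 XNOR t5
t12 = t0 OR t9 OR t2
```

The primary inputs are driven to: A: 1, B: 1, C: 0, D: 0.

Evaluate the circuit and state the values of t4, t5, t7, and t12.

t4 = 0; t5 = 0; t7 = 1; t12 = 1

t0 = C XOR D = 0 XOR 0 = 0
t1 = A XOR B = 1 XOR 1 = 0
t2 = A XOR D = 1 XOR 0 = 1
t4 = t2 XNOR t1 = 1 XNOR 0 = 0
t5 = NOT A = NOT 1 = 0
t6 = t5 XOR t2 = 0 XOR 1 = 1
t7 = B OR C = 1 OR 0 = 1
t9 = t0 XNOR t6 = 0 XNOR 1 = 0
t12 = t0 OR t9 OR t2 = 0 OR 0 OR 1 = 1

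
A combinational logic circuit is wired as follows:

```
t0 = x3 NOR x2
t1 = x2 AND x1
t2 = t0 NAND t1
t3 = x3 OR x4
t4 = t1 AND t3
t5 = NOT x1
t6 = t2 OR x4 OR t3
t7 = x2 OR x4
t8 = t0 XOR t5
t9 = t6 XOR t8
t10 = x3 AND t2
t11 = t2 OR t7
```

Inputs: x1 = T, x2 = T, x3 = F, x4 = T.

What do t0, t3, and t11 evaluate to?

t0 = F  t3 = T  t11 = T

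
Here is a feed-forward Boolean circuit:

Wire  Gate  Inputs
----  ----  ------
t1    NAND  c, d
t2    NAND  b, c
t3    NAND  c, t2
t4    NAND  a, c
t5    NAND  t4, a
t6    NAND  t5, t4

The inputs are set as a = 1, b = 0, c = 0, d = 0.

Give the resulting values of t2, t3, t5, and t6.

t2 = 1, t3 = 1, t5 = 0, t6 = 1

t2 = b NAND c = 0 NAND 0 = 1
t3 = c NAND t2 = 0 NAND 1 = 1
t4 = a NAND c = 1 NAND 0 = 1
t5 = t4 NAND a = 1 NAND 1 = 0
t6 = t5 NAND t4 = 0 NAND 1 = 1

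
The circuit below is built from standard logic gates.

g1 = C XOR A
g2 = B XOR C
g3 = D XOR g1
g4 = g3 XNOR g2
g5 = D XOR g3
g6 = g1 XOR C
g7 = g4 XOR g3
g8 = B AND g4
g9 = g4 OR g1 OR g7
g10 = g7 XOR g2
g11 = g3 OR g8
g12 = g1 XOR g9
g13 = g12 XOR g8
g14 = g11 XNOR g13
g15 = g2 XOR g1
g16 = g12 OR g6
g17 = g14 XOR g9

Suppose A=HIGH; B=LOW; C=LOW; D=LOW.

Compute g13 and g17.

g1 = C XOR A = LOW XOR HIGH = HIGH
g2 = B XOR C = LOW XOR LOW = LOW
g3 = D XOR g1 = LOW XOR HIGH = HIGH
g4 = g3 XNOR g2 = HIGH XNOR LOW = LOW
g7 = g4 XOR g3 = LOW XOR HIGH = HIGH
g8 = B AND g4 = LOW AND LOW = LOW
g9 = g4 OR g1 OR g7 = LOW OR HIGH OR HIGH = HIGH
g11 = g3 OR g8 = HIGH OR LOW = HIGH
g12 = g1 XOR g9 = HIGH XOR HIGH = LOW
g13 = g12 XOR g8 = LOW XOR LOW = LOW
g14 = g11 XNOR g13 = HIGH XNOR LOW = LOW
g17 = g14 XOR g9 = LOW XOR HIGH = HIGH

g13 = LOW, g17 = HIGH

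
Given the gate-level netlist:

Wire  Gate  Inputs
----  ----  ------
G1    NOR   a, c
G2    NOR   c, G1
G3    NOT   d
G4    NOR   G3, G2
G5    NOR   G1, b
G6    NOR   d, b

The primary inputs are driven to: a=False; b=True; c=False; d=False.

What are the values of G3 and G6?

G3 = NOT d = NOT False = True
G6 = d NOR b = False NOR True = False

G3 = True, G6 = False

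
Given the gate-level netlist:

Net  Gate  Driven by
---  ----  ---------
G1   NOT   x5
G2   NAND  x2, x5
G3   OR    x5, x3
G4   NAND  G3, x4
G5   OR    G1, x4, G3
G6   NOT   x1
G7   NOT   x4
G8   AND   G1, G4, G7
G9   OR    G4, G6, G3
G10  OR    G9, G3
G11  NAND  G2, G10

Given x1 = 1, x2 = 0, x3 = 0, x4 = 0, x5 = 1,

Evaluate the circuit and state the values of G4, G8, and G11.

G1 = NOT x5 = NOT 1 = 0
G2 = x2 NAND x5 = 0 NAND 1 = 1
G3 = x5 OR x3 = 1 OR 0 = 1
G4 = G3 NAND x4 = 1 NAND 0 = 1
G6 = NOT x1 = NOT 1 = 0
G7 = NOT x4 = NOT 0 = 1
G8 = G1 AND G4 AND G7 = 0 AND 1 AND 1 = 0
G9 = G4 OR G6 OR G3 = 1 OR 0 OR 1 = 1
G10 = G9 OR G3 = 1 OR 1 = 1
G11 = G2 NAND G10 = 1 NAND 1 = 0

G4 = 1; G8 = 0; G11 = 0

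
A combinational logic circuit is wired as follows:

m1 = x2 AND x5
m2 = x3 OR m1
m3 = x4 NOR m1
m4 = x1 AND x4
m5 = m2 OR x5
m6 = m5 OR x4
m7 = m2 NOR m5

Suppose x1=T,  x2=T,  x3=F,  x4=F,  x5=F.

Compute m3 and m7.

m1 = x2 AND x5 = T AND F = F
m2 = x3 OR m1 = F OR F = F
m3 = x4 NOR m1 = F NOR F = T
m5 = m2 OR x5 = F OR F = F
m7 = m2 NOR m5 = F NOR F = T

m3 = T, m7 = T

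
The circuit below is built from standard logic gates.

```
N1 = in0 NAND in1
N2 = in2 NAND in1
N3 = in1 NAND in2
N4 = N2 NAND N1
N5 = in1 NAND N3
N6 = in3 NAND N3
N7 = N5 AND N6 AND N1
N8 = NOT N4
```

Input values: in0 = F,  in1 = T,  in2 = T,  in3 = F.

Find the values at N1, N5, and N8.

N1 = in0 NAND in1 = F NAND T = T
N2 = in2 NAND in1 = T NAND T = F
N3 = in1 NAND in2 = T NAND T = F
N4 = N2 NAND N1 = F NAND T = T
N5 = in1 NAND N3 = T NAND F = T
N8 = NOT N4 = NOT T = F

N1 = T; N5 = T; N8 = F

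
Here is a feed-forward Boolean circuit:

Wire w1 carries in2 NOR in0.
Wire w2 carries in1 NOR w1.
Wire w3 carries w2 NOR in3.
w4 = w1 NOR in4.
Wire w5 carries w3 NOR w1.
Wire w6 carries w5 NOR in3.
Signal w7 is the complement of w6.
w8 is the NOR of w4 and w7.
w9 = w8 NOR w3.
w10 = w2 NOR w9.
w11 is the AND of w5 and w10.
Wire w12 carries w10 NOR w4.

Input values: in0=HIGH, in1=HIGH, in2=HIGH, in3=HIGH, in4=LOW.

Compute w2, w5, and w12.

w1 = in2 NOR in0 = HIGH NOR HIGH = LOW
w2 = in1 NOR w1 = HIGH NOR LOW = LOW
w3 = w2 NOR in3 = LOW NOR HIGH = LOW
w4 = w1 NOR in4 = LOW NOR LOW = HIGH
w5 = w3 NOR w1 = LOW NOR LOW = HIGH
w6 = w5 NOR in3 = HIGH NOR HIGH = LOW
w7 = NOT w6 = NOT LOW = HIGH
w8 = w4 NOR w7 = HIGH NOR HIGH = LOW
w9 = w8 NOR w3 = LOW NOR LOW = HIGH
w10 = w2 NOR w9 = LOW NOR HIGH = LOW
w12 = w10 NOR w4 = LOW NOR HIGH = LOW

w2 = LOW, w5 = HIGH, w12 = LOW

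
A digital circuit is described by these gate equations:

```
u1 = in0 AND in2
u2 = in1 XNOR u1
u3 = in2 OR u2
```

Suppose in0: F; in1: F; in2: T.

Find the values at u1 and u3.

u1 = in0 AND in2 = F AND T = F
u2 = in1 XNOR u1 = F XNOR F = T
u3 = in2 OR u2 = T OR T = T

u1 = F, u3 = T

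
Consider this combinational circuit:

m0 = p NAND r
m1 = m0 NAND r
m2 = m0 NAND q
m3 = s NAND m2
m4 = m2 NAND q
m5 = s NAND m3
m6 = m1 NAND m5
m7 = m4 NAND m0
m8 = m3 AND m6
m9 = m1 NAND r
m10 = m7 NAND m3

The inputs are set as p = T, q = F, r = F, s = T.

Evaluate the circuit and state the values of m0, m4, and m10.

m0 = T, m4 = T, m10 = T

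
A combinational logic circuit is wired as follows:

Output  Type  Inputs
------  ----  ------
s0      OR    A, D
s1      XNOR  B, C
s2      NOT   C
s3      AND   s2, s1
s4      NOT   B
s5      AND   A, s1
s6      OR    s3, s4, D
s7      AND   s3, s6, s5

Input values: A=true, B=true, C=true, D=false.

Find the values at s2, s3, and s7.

s2 = false  s3 = false  s7 = false

s1 = B XNOR C = true XNOR true = true
s2 = NOT C = NOT true = false
s3 = s2 AND s1 = false AND true = false
s4 = NOT B = NOT true = false
s5 = A AND s1 = true AND true = true
s6 = s3 OR s4 OR D = false OR false OR false = false
s7 = s3 AND s6 AND s5 = false AND false AND true = false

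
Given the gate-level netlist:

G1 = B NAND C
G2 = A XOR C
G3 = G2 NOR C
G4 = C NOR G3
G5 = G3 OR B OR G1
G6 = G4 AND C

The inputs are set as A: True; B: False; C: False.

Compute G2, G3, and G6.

G2 = True  G3 = False  G6 = False

G2 = A XOR C = True XOR False = True
G3 = G2 NOR C = True NOR False = False
G4 = C NOR G3 = False NOR False = True
G6 = G4 AND C = True AND False = False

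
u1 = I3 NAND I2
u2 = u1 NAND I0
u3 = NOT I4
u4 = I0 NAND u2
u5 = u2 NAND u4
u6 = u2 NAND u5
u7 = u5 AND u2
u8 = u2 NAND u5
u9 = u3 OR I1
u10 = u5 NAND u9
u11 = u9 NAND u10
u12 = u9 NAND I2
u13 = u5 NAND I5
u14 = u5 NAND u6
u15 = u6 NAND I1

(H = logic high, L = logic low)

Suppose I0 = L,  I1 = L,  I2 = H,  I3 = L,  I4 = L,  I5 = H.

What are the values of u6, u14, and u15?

u1 = I3 NAND I2 = L NAND H = H
u2 = u1 NAND I0 = H NAND L = H
u4 = I0 NAND u2 = L NAND H = H
u5 = u2 NAND u4 = H NAND H = L
u6 = u2 NAND u5 = H NAND L = H
u14 = u5 NAND u6 = L NAND H = H
u15 = u6 NAND I1 = H NAND L = H

u6 = H; u14 = H; u15 = H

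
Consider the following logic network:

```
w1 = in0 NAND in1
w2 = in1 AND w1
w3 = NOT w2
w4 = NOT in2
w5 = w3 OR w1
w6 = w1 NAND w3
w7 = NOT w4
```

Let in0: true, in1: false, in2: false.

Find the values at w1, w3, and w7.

w1 = in0 NAND in1 = true NAND false = true
w2 = in1 AND w1 = false AND true = false
w3 = NOT w2 = NOT false = true
w4 = NOT in2 = NOT false = true
w7 = NOT w4 = NOT true = false

w1 = true  w3 = true  w7 = false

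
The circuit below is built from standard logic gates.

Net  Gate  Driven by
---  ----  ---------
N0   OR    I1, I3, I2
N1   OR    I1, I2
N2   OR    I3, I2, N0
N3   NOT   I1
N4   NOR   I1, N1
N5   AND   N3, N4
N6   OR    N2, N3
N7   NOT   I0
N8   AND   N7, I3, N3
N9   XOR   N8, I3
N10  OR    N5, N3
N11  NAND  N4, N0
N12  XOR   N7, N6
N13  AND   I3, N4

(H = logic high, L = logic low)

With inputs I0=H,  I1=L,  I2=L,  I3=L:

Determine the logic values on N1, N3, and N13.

N1 = L  N3 = H  N13 = L

N1 = I1 OR I2 = L OR L = L
N3 = NOT I1 = NOT L = H
N4 = I1 NOR N1 = L NOR L = H
N13 = I3 AND N4 = L AND H = L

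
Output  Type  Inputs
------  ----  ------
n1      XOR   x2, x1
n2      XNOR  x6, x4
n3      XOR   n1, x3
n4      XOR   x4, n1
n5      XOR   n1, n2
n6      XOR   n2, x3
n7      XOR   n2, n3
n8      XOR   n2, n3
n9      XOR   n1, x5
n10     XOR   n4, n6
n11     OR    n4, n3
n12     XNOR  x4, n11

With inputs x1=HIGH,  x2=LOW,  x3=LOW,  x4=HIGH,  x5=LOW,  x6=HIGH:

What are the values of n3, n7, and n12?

n3 = HIGH  n7 = LOW  n12 = HIGH

n1 = x2 XOR x1 = LOW XOR HIGH = HIGH
n2 = x6 XNOR x4 = HIGH XNOR HIGH = HIGH
n3 = n1 XOR x3 = HIGH XOR LOW = HIGH
n4 = x4 XOR n1 = HIGH XOR HIGH = LOW
n7 = n2 XOR n3 = HIGH XOR HIGH = LOW
n11 = n4 OR n3 = LOW OR HIGH = HIGH
n12 = x4 XNOR n11 = HIGH XNOR HIGH = HIGH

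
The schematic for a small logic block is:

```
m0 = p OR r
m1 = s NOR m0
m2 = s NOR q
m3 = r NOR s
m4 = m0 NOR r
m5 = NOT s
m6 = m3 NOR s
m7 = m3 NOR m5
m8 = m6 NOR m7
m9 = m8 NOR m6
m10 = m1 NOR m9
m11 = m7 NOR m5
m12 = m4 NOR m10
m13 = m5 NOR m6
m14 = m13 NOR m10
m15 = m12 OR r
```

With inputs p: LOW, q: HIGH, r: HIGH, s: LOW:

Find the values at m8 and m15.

m0 = p OR r = LOW OR HIGH = HIGH
m1 = s NOR m0 = LOW NOR HIGH = LOW
m3 = r NOR s = HIGH NOR LOW = LOW
m4 = m0 NOR r = HIGH NOR HIGH = LOW
m5 = NOT s = NOT LOW = HIGH
m6 = m3 NOR s = LOW NOR LOW = HIGH
m7 = m3 NOR m5 = LOW NOR HIGH = LOW
m8 = m6 NOR m7 = HIGH NOR LOW = LOW
m9 = m8 NOR m6 = LOW NOR HIGH = LOW
m10 = m1 NOR m9 = LOW NOR LOW = HIGH
m12 = m4 NOR m10 = LOW NOR HIGH = LOW
m15 = m12 OR r = LOW OR HIGH = HIGH

m8 = LOW  m15 = HIGH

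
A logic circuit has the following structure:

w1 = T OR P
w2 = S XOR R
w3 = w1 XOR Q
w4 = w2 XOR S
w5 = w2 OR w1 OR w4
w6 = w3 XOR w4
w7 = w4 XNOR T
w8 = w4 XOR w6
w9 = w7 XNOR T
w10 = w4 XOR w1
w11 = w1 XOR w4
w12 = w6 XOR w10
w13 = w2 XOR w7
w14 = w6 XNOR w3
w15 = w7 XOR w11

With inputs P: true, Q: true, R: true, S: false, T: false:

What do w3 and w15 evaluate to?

w3 = false, w15 = false

w1 = T OR P = false OR true = true
w2 = S XOR R = false XOR true = true
w3 = w1 XOR Q = true XOR true = false
w4 = w2 XOR S = true XOR false = true
w7 = w4 XNOR T = true XNOR false = false
w11 = w1 XOR w4 = true XOR true = false
w15 = w7 XOR w11 = false XOR false = false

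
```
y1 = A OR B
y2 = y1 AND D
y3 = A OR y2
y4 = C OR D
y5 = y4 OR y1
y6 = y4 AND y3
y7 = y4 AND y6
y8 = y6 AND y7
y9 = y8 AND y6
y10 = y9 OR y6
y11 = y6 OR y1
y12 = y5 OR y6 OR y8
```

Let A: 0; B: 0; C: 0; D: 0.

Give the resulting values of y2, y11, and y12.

y1 = A OR B = 0 OR 0 = 0
y2 = y1 AND D = 0 AND 0 = 0
y3 = A OR y2 = 0 OR 0 = 0
y4 = C OR D = 0 OR 0 = 0
y5 = y4 OR y1 = 0 OR 0 = 0
y6 = y4 AND y3 = 0 AND 0 = 0
y7 = y4 AND y6 = 0 AND 0 = 0
y8 = y6 AND y7 = 0 AND 0 = 0
y11 = y6 OR y1 = 0 OR 0 = 0
y12 = y5 OR y6 OR y8 = 0 OR 0 OR 0 = 0

y2 = 0, y11 = 0, y12 = 0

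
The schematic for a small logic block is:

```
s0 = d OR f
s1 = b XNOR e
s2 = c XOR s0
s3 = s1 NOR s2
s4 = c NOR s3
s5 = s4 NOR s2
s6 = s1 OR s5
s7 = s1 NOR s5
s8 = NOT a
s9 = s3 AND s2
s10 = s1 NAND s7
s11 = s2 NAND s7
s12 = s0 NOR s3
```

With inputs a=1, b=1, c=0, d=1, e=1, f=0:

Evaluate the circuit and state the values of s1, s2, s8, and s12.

s1 = 1, s2 = 1, s8 = 0, s12 = 0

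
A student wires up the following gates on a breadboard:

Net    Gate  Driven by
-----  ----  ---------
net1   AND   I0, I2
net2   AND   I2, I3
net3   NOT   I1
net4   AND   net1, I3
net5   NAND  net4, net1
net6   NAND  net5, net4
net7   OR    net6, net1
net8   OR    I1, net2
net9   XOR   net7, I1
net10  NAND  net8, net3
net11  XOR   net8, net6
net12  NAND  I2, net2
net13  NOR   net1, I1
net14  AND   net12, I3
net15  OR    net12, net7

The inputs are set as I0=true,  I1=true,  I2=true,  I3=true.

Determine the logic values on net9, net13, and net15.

net9 = false, net13 = false, net15 = true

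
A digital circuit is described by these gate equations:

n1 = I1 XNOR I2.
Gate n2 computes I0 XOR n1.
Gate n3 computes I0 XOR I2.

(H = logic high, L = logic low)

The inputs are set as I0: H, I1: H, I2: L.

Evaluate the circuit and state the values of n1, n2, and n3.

n1 = I1 XNOR I2 = H XNOR L = L
n2 = I0 XOR n1 = H XOR L = H
n3 = I0 XOR I2 = H XOR L = H

n1 = L; n2 = H; n3 = H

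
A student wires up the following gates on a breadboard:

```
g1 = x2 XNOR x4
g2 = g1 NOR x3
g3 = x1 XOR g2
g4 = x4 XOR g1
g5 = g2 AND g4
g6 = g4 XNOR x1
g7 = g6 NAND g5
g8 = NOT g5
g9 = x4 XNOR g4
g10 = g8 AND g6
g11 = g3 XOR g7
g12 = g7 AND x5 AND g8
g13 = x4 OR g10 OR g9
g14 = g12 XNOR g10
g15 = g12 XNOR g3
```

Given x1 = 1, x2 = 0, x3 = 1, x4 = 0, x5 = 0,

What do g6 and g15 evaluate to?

g6 = 1, g15 = 0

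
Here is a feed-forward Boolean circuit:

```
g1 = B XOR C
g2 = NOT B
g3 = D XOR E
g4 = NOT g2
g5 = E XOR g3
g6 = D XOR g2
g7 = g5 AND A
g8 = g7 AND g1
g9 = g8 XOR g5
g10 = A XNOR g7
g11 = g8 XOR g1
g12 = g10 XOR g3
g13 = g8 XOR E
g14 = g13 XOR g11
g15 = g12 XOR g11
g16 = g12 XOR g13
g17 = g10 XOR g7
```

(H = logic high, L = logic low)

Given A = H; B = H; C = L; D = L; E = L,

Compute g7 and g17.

g7 = L  g17 = L

g3 = D XOR E = L XOR L = L
g5 = E XOR g3 = L XOR L = L
g7 = g5 AND A = L AND H = L
g10 = A XNOR g7 = H XNOR L = L
g17 = g10 XOR g7 = L XOR L = L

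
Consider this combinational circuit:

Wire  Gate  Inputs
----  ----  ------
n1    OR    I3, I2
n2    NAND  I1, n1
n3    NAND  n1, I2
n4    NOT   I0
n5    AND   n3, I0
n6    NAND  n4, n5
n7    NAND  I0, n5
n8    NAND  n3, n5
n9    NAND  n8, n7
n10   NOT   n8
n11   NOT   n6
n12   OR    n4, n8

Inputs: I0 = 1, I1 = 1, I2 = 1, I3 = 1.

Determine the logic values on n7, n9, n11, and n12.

n1 = I3 OR I2 = 1 OR 1 = 1
n3 = n1 NAND I2 = 1 NAND 1 = 0
n4 = NOT I0 = NOT 1 = 0
n5 = n3 AND I0 = 0 AND 1 = 0
n6 = n4 NAND n5 = 0 NAND 0 = 1
n7 = I0 NAND n5 = 1 NAND 0 = 1
n8 = n3 NAND n5 = 0 NAND 0 = 1
n9 = n8 NAND n7 = 1 NAND 1 = 0
n11 = NOT n6 = NOT 1 = 0
n12 = n4 OR n8 = 0 OR 1 = 1

n7 = 1; n9 = 0; n11 = 0; n12 = 1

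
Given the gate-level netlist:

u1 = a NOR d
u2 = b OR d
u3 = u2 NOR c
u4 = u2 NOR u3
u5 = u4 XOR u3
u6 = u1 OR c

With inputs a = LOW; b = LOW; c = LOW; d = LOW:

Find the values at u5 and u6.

u5 = HIGH, u6 = HIGH

u1 = a NOR d = LOW NOR LOW = HIGH
u2 = b OR d = LOW OR LOW = LOW
u3 = u2 NOR c = LOW NOR LOW = HIGH
u4 = u2 NOR u3 = LOW NOR HIGH = LOW
u5 = u4 XOR u3 = LOW XOR HIGH = HIGH
u6 = u1 OR c = HIGH OR LOW = HIGH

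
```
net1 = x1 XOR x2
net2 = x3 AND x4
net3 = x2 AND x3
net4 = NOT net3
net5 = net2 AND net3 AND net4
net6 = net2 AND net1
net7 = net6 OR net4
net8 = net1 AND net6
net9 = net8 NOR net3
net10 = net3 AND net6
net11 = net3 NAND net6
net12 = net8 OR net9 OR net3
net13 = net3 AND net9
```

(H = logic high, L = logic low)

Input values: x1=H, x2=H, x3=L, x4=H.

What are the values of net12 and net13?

net1 = x1 XOR x2 = H XOR H = L
net2 = x3 AND x4 = L AND H = L
net3 = x2 AND x3 = H AND L = L
net6 = net2 AND net1 = L AND L = L
net8 = net1 AND net6 = L AND L = L
net9 = net8 NOR net3 = L NOR L = H
net12 = net8 OR net9 OR net3 = L OR H OR L = H
net13 = net3 AND net9 = L AND H = L

net12 = H, net13 = L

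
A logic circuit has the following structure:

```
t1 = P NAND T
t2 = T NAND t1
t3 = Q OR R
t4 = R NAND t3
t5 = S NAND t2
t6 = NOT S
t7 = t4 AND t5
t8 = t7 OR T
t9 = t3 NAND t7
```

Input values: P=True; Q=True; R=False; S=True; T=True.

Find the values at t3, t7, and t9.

t3 = True; t7 = False; t9 = True

t1 = P NAND T = True NAND True = False
t2 = T NAND t1 = True NAND False = True
t3 = Q OR R = True OR False = True
t4 = R NAND t3 = False NAND True = True
t5 = S NAND t2 = True NAND True = False
t7 = t4 AND t5 = True AND False = False
t9 = t3 NAND t7 = True NAND False = True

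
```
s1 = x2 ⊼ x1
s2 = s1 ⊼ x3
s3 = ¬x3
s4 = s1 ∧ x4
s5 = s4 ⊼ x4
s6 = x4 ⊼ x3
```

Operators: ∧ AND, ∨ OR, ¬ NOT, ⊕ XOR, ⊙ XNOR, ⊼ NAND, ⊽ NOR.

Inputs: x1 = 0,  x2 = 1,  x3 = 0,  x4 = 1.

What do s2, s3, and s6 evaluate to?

s2 = 1, s3 = 1, s6 = 1

s1 = x2 NAND x1 = 1 NAND 0 = 1
s2 = s1 NAND x3 = 1 NAND 0 = 1
s3 = NOT x3 = NOT 0 = 1
s6 = x4 NAND x3 = 1 NAND 0 = 1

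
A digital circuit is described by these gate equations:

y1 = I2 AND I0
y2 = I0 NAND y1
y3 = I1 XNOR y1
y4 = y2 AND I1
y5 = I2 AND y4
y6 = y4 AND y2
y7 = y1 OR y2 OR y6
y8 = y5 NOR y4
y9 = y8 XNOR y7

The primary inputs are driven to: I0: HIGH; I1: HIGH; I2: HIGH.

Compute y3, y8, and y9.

y1 = I2 AND I0 = HIGH AND HIGH = HIGH
y2 = I0 NAND y1 = HIGH NAND HIGH = LOW
y3 = I1 XNOR y1 = HIGH XNOR HIGH = HIGH
y4 = y2 AND I1 = LOW AND HIGH = LOW
y5 = I2 AND y4 = HIGH AND LOW = LOW
y6 = y4 AND y2 = LOW AND LOW = LOW
y7 = y1 OR y2 OR y6 = HIGH OR LOW OR LOW = HIGH
y8 = y5 NOR y4 = LOW NOR LOW = HIGH
y9 = y8 XNOR y7 = HIGH XNOR HIGH = HIGH

y3 = HIGH; y8 = HIGH; y9 = HIGH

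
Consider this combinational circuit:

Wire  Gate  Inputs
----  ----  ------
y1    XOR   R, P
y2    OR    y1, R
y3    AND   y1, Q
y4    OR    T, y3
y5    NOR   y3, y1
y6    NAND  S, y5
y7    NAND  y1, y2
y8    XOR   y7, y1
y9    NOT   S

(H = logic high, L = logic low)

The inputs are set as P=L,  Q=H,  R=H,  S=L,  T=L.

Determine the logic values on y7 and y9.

y7 = L; y9 = H

y1 = R XOR P = H XOR L = H
y2 = y1 OR R = H OR H = H
y7 = y1 NAND y2 = H NAND H = L
y9 = NOT S = NOT L = H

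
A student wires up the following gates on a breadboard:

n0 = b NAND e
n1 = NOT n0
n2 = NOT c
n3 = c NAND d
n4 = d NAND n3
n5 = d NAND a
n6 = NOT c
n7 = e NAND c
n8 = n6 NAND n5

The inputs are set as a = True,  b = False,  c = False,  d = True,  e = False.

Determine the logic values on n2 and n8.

n2 = True, n8 = True

n2 = NOT c = NOT False = True
n5 = d NAND a = True NAND True = False
n6 = NOT c = NOT False = True
n8 = n6 NAND n5 = True NAND False = True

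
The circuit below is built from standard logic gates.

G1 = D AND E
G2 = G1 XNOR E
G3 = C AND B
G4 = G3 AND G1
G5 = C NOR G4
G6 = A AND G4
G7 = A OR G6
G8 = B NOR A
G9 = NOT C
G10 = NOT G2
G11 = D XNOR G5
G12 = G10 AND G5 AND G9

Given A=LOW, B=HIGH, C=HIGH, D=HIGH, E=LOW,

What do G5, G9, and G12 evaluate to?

G1 = D AND E = HIGH AND LOW = LOW
G2 = G1 XNOR E = LOW XNOR LOW = HIGH
G3 = C AND B = HIGH AND HIGH = HIGH
G4 = G3 AND G1 = HIGH AND LOW = LOW
G5 = C NOR G4 = HIGH NOR LOW = LOW
G9 = NOT C = NOT HIGH = LOW
G10 = NOT G2 = NOT HIGH = LOW
G12 = G10 AND G5 AND G9 = LOW AND LOW AND LOW = LOW

G5 = LOW, G9 = LOW, G12 = LOW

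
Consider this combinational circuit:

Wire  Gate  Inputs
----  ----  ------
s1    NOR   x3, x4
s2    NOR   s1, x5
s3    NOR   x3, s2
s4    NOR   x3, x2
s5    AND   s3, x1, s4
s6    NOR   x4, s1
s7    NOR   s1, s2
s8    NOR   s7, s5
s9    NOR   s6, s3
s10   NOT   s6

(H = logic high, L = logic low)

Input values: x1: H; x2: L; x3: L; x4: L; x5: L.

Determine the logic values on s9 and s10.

s9 = L; s10 = H

s1 = x3 NOR x4 = L NOR L = H
s2 = s1 NOR x5 = H NOR L = L
s3 = x3 NOR s2 = L NOR L = H
s6 = x4 NOR s1 = L NOR H = L
s9 = s6 NOR s3 = L NOR H = L
s10 = NOT s6 = NOT L = H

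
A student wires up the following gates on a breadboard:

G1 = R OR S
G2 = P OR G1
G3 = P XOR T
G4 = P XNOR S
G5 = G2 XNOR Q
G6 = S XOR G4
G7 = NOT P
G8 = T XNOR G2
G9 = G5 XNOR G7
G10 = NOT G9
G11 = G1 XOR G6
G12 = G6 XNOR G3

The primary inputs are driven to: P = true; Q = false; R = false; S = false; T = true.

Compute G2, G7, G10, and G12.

G2 = true; G7 = false; G10 = false; G12 = true

G1 = R OR S = false OR false = false
G2 = P OR G1 = true OR false = true
G3 = P XOR T = true XOR true = false
G4 = P XNOR S = true XNOR false = false
G5 = G2 XNOR Q = true XNOR false = false
G6 = S XOR G4 = false XOR false = false
G7 = NOT P = NOT true = false
G9 = G5 XNOR G7 = false XNOR false = true
G10 = NOT G9 = NOT true = false
G12 = G6 XNOR G3 = false XNOR false = true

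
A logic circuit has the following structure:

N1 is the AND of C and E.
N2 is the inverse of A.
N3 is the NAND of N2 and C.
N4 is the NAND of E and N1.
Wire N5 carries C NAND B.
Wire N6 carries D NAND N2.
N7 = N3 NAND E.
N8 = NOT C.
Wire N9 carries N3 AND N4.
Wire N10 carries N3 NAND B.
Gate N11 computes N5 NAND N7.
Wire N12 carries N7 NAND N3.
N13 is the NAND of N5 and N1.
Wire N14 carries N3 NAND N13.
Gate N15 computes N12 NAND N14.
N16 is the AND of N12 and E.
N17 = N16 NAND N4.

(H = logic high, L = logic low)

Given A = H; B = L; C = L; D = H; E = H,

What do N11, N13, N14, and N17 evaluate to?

N1 = C AND E = L AND H = L
N2 = NOT A = NOT H = L
N3 = N2 NAND C = L NAND L = H
N4 = E NAND N1 = H NAND L = H
N5 = C NAND B = L NAND L = H
N7 = N3 NAND E = H NAND H = L
N11 = N5 NAND N7 = H NAND L = H
N12 = N7 NAND N3 = L NAND H = H
N13 = N5 NAND N1 = H NAND L = H
N14 = N3 NAND N13 = H NAND H = L
N16 = N12 AND E = H AND H = H
N17 = N16 NAND N4 = H NAND H = L

N11 = H, N13 = H, N14 = L, N17 = L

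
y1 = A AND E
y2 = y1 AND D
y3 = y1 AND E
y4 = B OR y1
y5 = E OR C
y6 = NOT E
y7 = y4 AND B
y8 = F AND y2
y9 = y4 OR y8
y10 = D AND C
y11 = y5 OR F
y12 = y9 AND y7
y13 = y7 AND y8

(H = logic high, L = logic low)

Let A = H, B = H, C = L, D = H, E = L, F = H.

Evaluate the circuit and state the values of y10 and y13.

y10 = L  y13 = L

y1 = A AND E = H AND L = L
y2 = y1 AND D = L AND H = L
y4 = B OR y1 = H OR L = H
y7 = y4 AND B = H AND H = H
y8 = F AND y2 = H AND L = L
y10 = D AND C = H AND L = L
y13 = y7 AND y8 = H AND L = L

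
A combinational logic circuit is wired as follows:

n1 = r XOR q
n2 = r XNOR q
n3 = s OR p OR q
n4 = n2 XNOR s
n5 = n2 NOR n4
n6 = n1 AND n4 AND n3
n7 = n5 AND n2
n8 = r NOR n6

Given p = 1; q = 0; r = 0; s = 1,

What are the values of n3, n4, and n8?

n3 = 1; n4 = 1; n8 = 1

n1 = r XOR q = 0 XOR 0 = 0
n2 = r XNOR q = 0 XNOR 0 = 1
n3 = s OR p OR q = 1 OR 1 OR 0 = 1
n4 = n2 XNOR s = 1 XNOR 1 = 1
n6 = n1 AND n4 AND n3 = 0 AND 1 AND 1 = 0
n8 = r NOR n6 = 0 NOR 0 = 1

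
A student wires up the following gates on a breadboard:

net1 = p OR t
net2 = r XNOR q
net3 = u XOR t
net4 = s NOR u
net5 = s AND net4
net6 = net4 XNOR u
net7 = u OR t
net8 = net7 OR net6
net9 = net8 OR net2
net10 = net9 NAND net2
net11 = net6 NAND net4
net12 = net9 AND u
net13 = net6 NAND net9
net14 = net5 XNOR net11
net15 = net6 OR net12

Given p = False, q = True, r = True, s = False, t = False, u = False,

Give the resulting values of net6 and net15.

net2 = r XNOR q = True XNOR True = True
net4 = s NOR u = False NOR False = True
net6 = net4 XNOR u = True XNOR False = False
net7 = u OR t = False OR False = False
net8 = net7 OR net6 = False OR False = False
net9 = net8 OR net2 = False OR True = True
net12 = net9 AND u = True AND False = False
net15 = net6 OR net12 = False OR False = False

net6 = False, net15 = False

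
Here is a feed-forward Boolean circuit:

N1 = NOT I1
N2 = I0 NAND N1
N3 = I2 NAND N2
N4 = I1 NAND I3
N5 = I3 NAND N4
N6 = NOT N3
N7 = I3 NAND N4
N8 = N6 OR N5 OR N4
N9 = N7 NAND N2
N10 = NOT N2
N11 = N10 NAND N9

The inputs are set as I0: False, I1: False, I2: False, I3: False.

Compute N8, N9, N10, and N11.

N8 = True, N9 = False, N10 = False, N11 = True

N1 = NOT I1 = NOT False = True
N2 = I0 NAND N1 = False NAND True = True
N3 = I2 NAND N2 = False NAND True = True
N4 = I1 NAND I3 = False NAND False = True
N5 = I3 NAND N4 = False NAND True = True
N6 = NOT N3 = NOT True = False
N7 = I3 NAND N4 = False NAND True = True
N8 = N6 OR N5 OR N4 = False OR True OR True = True
N9 = N7 NAND N2 = True NAND True = False
N10 = NOT N2 = NOT True = False
N11 = N10 NAND N9 = False NAND False = True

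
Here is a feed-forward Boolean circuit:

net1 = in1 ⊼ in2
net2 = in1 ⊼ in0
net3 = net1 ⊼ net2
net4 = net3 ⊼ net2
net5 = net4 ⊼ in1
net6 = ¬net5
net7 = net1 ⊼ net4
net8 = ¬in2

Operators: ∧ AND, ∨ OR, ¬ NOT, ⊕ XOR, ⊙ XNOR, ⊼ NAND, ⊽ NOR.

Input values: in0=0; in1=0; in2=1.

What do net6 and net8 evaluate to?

net6 = 0; net8 = 0

net1 = in1 NAND in2 = 0 NAND 1 = 1
net2 = in1 NAND in0 = 0 NAND 0 = 1
net3 = net1 NAND net2 = 1 NAND 1 = 0
net4 = net3 NAND net2 = 0 NAND 1 = 1
net5 = net4 NAND in1 = 1 NAND 0 = 1
net6 = NOT net5 = NOT 1 = 0
net8 = NOT in2 = NOT 1 = 0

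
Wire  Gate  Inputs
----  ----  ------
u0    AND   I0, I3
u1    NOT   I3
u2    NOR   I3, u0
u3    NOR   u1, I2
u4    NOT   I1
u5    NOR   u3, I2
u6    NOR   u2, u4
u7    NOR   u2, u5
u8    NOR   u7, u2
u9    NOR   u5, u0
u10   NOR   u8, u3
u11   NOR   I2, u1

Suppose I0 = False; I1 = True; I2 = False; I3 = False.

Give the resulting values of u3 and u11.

u1 = NOT I3 = NOT False = True
u3 = u1 NOR I2 = True NOR False = False
u11 = I2 NOR u1 = False NOR True = False

u3 = False, u11 = False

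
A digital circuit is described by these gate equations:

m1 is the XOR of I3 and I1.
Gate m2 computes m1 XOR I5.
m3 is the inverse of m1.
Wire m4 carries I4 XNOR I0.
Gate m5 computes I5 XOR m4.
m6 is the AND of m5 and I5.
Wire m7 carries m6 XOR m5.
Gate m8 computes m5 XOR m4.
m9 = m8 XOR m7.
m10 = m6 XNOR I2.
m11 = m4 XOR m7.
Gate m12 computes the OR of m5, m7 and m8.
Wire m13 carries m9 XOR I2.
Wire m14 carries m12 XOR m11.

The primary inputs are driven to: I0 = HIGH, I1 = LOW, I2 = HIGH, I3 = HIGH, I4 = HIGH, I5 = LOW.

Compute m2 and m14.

m2 = HIGH; m14 = HIGH

m1 = I3 XOR I1 = HIGH XOR LOW = HIGH
m2 = m1 XOR I5 = HIGH XOR LOW = HIGH
m4 = I4 XNOR I0 = HIGH XNOR HIGH = HIGH
m5 = I5 XOR m4 = LOW XOR HIGH = HIGH
m6 = m5 AND I5 = HIGH AND LOW = LOW
m7 = m6 XOR m5 = LOW XOR HIGH = HIGH
m8 = m5 XOR m4 = HIGH XOR HIGH = LOW
m11 = m4 XOR m7 = HIGH XOR HIGH = LOW
m12 = m5 OR m7 OR m8 = HIGH OR HIGH OR LOW = HIGH
m14 = m12 XOR m11 = HIGH XOR LOW = HIGH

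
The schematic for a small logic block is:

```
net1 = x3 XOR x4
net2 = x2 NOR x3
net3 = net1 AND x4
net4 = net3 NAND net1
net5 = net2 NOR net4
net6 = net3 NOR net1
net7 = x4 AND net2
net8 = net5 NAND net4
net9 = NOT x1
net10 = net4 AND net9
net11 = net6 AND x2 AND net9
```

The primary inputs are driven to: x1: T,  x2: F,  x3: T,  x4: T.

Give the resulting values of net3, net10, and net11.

net3 = F, net10 = F, net11 = F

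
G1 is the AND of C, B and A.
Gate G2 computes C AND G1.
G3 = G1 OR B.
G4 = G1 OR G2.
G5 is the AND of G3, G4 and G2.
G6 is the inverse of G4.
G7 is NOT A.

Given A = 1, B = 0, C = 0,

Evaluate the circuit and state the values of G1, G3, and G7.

G1 = 0, G3 = 0, G7 = 0

G1 = C AND B AND A = 0 AND 0 AND 1 = 0
G3 = G1 OR B = 0 OR 0 = 0
G7 = NOT A = NOT 1 = 0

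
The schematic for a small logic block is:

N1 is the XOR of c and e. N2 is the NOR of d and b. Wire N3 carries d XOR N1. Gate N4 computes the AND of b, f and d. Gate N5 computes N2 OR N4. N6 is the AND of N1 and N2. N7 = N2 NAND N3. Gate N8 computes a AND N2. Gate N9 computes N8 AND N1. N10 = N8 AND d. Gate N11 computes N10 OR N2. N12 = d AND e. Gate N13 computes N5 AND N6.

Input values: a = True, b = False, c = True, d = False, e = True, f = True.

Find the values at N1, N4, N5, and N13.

N1 = False; N4 = False; N5 = True; N13 = False

N1 = c XOR e = True XOR True = False
N2 = d NOR b = False NOR False = True
N4 = b AND f AND d = False AND True AND False = False
N5 = N2 OR N4 = True OR False = True
N6 = N1 AND N2 = False AND True = False
N13 = N5 AND N6 = True AND False = False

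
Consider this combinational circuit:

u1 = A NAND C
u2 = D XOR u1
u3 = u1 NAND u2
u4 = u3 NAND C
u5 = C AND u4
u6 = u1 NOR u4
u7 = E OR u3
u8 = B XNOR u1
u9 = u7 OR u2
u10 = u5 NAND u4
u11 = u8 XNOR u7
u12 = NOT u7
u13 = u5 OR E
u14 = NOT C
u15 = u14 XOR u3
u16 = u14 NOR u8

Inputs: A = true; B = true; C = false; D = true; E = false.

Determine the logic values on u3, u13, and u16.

u1 = A NAND C = true NAND false = true
u2 = D XOR u1 = true XOR true = false
u3 = u1 NAND u2 = true NAND false = true
u4 = u3 NAND C = true NAND false = true
u5 = C AND u4 = false AND true = false
u8 = B XNOR u1 = true XNOR true = true
u13 = u5 OR E = false OR false = false
u14 = NOT C = NOT false = true
u16 = u14 NOR u8 = true NOR true = false

u3 = true  u13 = false  u16 = false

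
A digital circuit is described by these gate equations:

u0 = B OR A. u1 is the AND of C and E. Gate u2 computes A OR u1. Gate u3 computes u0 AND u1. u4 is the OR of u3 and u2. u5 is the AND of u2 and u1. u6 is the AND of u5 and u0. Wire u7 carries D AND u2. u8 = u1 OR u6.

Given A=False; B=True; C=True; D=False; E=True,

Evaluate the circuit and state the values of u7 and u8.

u0 = B OR A = True OR False = True
u1 = C AND E = True AND True = True
u2 = A OR u1 = False OR True = True
u5 = u2 AND u1 = True AND True = True
u6 = u5 AND u0 = True AND True = True
u7 = D AND u2 = False AND True = False
u8 = u1 OR u6 = True OR True = True

u7 = False  u8 = True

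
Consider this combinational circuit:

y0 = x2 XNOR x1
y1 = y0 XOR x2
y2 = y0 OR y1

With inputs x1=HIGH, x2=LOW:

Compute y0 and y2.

y0 = x2 XNOR x1 = LOW XNOR HIGH = LOW
y1 = y0 XOR x2 = LOW XOR LOW = LOW
y2 = y0 OR y1 = LOW OR LOW = LOW

y0 = LOW; y2 = LOW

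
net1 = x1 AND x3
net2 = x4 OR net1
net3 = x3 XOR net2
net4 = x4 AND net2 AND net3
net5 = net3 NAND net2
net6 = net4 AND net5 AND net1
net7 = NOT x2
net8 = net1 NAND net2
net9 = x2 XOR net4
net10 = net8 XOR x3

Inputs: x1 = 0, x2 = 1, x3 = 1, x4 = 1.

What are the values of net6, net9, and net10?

net6 = 0, net9 = 1, net10 = 0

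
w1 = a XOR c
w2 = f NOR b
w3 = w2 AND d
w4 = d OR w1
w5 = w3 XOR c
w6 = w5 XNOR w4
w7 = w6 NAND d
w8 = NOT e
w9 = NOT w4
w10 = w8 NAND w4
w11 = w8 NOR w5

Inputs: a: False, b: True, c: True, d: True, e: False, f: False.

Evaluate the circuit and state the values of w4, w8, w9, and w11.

w4 = True, w8 = True, w9 = False, w11 = False

w1 = a XOR c = False XOR True = True
w2 = f NOR b = False NOR True = False
w3 = w2 AND d = False AND True = False
w4 = d OR w1 = True OR True = True
w5 = w3 XOR c = False XOR True = True
w8 = NOT e = NOT False = True
w9 = NOT w4 = NOT True = False
w11 = w8 NOR w5 = True NOR True = False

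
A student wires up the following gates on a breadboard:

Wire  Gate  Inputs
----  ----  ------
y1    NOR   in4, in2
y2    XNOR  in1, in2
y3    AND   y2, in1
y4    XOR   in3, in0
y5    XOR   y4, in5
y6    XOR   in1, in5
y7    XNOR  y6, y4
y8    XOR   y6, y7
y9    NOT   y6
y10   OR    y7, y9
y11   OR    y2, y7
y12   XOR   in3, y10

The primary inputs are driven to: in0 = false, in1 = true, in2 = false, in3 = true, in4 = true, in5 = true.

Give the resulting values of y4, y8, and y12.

y4 = true; y8 = false; y12 = false

y4 = in3 XOR in0 = true XOR false = true
y6 = in1 XOR in5 = true XOR true = false
y7 = y6 XNOR y4 = false XNOR true = false
y8 = y6 XOR y7 = false XOR false = false
y9 = NOT y6 = NOT false = true
y10 = y7 OR y9 = false OR true = true
y12 = in3 XOR y10 = true XOR true = false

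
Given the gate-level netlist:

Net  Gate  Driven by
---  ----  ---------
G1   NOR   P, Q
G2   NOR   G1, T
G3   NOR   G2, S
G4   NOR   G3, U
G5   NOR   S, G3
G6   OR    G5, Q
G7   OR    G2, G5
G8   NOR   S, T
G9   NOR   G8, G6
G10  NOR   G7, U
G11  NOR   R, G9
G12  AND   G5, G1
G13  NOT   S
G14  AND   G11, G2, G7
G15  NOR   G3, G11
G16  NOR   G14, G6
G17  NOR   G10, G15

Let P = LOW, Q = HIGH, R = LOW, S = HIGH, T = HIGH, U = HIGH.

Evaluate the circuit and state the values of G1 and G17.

G1 = P NOR Q = LOW NOR HIGH = LOW
G2 = G1 NOR T = LOW NOR HIGH = LOW
G3 = G2 NOR S = LOW NOR HIGH = LOW
G5 = S NOR G3 = HIGH NOR LOW = LOW
G6 = G5 OR Q = LOW OR HIGH = HIGH
G7 = G2 OR G5 = LOW OR LOW = LOW
G8 = S NOR T = HIGH NOR HIGH = LOW
G9 = G8 NOR G6 = LOW NOR HIGH = LOW
G10 = G7 NOR U = LOW NOR HIGH = LOW
G11 = R NOR G9 = LOW NOR LOW = HIGH
G15 = G3 NOR G11 = LOW NOR HIGH = LOW
G17 = G10 NOR G15 = LOW NOR LOW = HIGH

G1 = LOW  G17 = HIGH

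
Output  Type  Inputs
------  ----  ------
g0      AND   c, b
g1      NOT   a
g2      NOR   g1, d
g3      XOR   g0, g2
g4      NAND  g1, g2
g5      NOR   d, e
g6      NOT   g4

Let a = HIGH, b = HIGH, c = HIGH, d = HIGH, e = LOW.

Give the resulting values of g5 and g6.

g1 = NOT a = NOT HIGH = LOW
g2 = g1 NOR d = LOW NOR HIGH = LOW
g4 = g1 NAND g2 = LOW NAND LOW = HIGH
g5 = d NOR e = HIGH NOR LOW = LOW
g6 = NOT g4 = NOT HIGH = LOW

g5 = LOW, g6 = LOW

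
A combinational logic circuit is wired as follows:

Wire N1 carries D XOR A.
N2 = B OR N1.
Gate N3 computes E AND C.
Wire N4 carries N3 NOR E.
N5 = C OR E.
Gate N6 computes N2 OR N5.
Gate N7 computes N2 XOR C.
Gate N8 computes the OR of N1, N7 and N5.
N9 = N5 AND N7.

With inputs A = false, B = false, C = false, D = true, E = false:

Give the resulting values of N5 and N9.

N5 = false, N9 = false

N1 = D XOR A = true XOR false = true
N2 = B OR N1 = false OR true = true
N5 = C OR E = false OR false = false
N7 = N2 XOR C = true XOR false = true
N9 = N5 AND N7 = false AND true = false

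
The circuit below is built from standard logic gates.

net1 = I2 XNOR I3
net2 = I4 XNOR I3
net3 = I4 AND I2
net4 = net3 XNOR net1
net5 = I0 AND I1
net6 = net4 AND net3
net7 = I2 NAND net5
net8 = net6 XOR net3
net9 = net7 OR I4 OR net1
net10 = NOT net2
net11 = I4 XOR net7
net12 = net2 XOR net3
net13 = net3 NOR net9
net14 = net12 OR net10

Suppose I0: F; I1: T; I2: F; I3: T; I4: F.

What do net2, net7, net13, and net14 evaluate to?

net1 = I2 XNOR I3 = F XNOR T = F
net2 = I4 XNOR I3 = F XNOR T = F
net3 = I4 AND I2 = F AND F = F
net5 = I0 AND I1 = F AND T = F
net7 = I2 NAND net5 = F NAND F = T
net9 = net7 OR I4 OR net1 = T OR F OR F = T
net10 = NOT net2 = NOT F = T
net12 = net2 XOR net3 = F XOR F = F
net13 = net3 NOR net9 = F NOR T = F
net14 = net12 OR net10 = F OR T = T

net2 = F, net7 = T, net13 = F, net14 = T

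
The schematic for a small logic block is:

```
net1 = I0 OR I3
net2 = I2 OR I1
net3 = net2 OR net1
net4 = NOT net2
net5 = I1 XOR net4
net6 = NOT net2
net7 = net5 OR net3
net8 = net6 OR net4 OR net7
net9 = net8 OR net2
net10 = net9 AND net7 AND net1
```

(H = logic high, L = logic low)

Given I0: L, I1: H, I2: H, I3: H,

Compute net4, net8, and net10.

net1 = I0 OR I3 = L OR H = H
net2 = I2 OR I1 = H OR H = H
net3 = net2 OR net1 = H OR H = H
net4 = NOT net2 = NOT H = L
net5 = I1 XOR net4 = H XOR L = H
net6 = NOT net2 = NOT H = L
net7 = net5 OR net3 = H OR H = H
net8 = net6 OR net4 OR net7 = L OR L OR H = H
net9 = net8 OR net2 = H OR H = H
net10 = net9 AND net7 AND net1 = H AND H AND H = H

net4 = L, net8 = H, net10 = H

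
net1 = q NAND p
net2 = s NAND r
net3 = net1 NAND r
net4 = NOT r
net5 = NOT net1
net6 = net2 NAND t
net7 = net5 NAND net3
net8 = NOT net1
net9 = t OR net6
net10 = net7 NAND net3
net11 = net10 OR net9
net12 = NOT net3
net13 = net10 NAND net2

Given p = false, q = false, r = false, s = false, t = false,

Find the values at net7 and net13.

net7 = true, net13 = true

net1 = q NAND p = false NAND false = true
net2 = s NAND r = false NAND false = true
net3 = net1 NAND r = true NAND false = true
net5 = NOT net1 = NOT true = false
net7 = net5 NAND net3 = false NAND true = true
net10 = net7 NAND net3 = true NAND true = false
net13 = net10 NAND net2 = false NAND true = true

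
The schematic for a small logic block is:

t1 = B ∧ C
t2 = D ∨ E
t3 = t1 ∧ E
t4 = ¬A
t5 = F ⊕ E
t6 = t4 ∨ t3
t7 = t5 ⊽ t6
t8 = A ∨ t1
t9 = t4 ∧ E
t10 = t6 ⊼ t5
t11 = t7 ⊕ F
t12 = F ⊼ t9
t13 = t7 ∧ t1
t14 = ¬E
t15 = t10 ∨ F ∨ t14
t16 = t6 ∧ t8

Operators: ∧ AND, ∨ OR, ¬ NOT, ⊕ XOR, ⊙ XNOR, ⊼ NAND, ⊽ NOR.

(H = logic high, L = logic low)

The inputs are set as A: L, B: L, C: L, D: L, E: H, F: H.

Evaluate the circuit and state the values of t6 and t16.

t6 = H; t16 = L

t1 = B AND C = L AND L = L
t3 = t1 AND E = L AND H = L
t4 = NOT A = NOT L = H
t6 = t4 OR t3 = H OR L = H
t8 = A OR t1 = L OR L = L
t16 = t6 AND t8 = H AND L = L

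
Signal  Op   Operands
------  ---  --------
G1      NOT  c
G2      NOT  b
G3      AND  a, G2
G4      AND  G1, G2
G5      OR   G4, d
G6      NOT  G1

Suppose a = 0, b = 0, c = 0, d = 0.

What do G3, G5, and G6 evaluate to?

G3 = 0  G5 = 1  G6 = 0

G1 = NOT c = NOT 0 = 1
G2 = NOT b = NOT 0 = 1
G3 = a AND G2 = 0 AND 1 = 0
G4 = G1 AND G2 = 1 AND 1 = 1
G5 = G4 OR d = 1 OR 0 = 1
G6 = NOT G1 = NOT 1 = 0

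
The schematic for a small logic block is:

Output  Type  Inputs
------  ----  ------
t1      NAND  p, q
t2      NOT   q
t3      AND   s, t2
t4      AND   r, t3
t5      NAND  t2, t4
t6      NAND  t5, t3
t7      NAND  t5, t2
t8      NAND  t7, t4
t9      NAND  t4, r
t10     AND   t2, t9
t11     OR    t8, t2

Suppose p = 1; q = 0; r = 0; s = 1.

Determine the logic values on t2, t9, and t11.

t2 = NOT q = NOT 0 = 1
t3 = s AND t2 = 1 AND 1 = 1
t4 = r AND t3 = 0 AND 1 = 0
t5 = t2 NAND t4 = 1 NAND 0 = 1
t7 = t5 NAND t2 = 1 NAND 1 = 0
t8 = t7 NAND t4 = 0 NAND 0 = 1
t9 = t4 NAND r = 0 NAND 0 = 1
t11 = t8 OR t2 = 1 OR 1 = 1

t2 = 1, t9 = 1, t11 = 1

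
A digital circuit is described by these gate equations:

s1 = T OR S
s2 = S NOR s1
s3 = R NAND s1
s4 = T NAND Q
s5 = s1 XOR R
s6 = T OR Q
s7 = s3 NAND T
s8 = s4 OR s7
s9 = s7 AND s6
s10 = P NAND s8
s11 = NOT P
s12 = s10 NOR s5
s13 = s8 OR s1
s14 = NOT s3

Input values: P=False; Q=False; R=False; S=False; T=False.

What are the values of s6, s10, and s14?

s6 = False; s10 = True; s14 = False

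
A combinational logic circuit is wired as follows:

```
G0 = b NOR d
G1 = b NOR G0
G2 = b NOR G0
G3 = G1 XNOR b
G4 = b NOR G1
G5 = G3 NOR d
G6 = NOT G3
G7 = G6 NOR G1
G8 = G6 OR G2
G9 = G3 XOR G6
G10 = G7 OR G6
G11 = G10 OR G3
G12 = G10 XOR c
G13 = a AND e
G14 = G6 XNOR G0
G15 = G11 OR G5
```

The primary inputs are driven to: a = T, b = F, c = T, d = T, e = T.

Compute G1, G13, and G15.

G0 = b NOR d = F NOR T = F
G1 = b NOR G0 = F NOR F = T
G3 = G1 XNOR b = T XNOR F = F
G5 = G3 NOR d = F NOR T = F
G6 = NOT G3 = NOT F = T
G7 = G6 NOR G1 = T NOR T = F
G10 = G7 OR G6 = F OR T = T
G11 = G10 OR G3 = T OR F = T
G13 = a AND e = T AND T = T
G15 = G11 OR G5 = T OR F = T

G1 = T, G13 = T, G15 = T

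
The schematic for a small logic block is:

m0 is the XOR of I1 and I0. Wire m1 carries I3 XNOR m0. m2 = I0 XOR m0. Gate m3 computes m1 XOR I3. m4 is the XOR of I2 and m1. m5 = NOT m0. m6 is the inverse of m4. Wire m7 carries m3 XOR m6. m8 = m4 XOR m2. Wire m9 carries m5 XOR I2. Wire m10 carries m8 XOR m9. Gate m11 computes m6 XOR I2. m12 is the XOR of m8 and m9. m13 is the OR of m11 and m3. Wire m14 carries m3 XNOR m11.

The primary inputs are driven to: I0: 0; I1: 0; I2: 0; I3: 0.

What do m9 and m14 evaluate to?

m9 = 1, m14 = 0

m0 = I1 XOR I0 = 0 XOR 0 = 0
m1 = I3 XNOR m0 = 0 XNOR 0 = 1
m3 = m1 XOR I3 = 1 XOR 0 = 1
m4 = I2 XOR m1 = 0 XOR 1 = 1
m5 = NOT m0 = NOT 0 = 1
m6 = NOT m4 = NOT 1 = 0
m9 = m5 XOR I2 = 1 XOR 0 = 1
m11 = m6 XOR I2 = 0 XOR 0 = 0
m14 = m3 XNOR m11 = 1 XNOR 0 = 0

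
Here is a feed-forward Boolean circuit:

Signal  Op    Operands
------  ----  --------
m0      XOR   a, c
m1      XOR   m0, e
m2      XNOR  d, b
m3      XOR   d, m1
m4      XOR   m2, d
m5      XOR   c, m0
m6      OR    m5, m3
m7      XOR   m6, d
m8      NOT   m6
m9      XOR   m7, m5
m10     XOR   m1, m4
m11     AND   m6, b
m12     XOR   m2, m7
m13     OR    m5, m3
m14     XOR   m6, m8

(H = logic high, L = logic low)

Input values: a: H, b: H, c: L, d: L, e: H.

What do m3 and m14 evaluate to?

m3 = L, m14 = H

m0 = a XOR c = H XOR L = H
m1 = m0 XOR e = H XOR H = L
m3 = d XOR m1 = L XOR L = L
m5 = c XOR m0 = L XOR H = H
m6 = m5 OR m3 = H OR L = H
m8 = NOT m6 = NOT H = L
m14 = m6 XOR m8 = H XOR L = H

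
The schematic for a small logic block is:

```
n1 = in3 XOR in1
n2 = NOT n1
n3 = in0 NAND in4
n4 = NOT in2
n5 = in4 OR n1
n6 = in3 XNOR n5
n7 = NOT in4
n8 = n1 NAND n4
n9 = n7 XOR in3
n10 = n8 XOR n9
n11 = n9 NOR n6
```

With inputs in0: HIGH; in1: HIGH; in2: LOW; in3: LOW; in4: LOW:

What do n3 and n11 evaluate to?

n3 = HIGH  n11 = LOW

n1 = in3 XOR in1 = LOW XOR HIGH = HIGH
n3 = in0 NAND in4 = HIGH NAND LOW = HIGH
n5 = in4 OR n1 = LOW OR HIGH = HIGH
n6 = in3 XNOR n5 = LOW XNOR HIGH = LOW
n7 = NOT in4 = NOT LOW = HIGH
n9 = n7 XOR in3 = HIGH XOR LOW = HIGH
n11 = n9 NOR n6 = HIGH NOR LOW = LOW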